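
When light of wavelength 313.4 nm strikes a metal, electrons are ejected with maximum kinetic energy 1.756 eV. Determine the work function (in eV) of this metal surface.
2.20 eV

From Einstein's photoelectric equation: KE_max = hf - φ = hc/λ - φ

Rearranging for φ:
φ = hc/λ - KE_max

Calculate photon energy:
E_photon = hc/λ = 3.9561 eV

Therefore:
φ = 3.9561 - 1.756 = 2.20 eV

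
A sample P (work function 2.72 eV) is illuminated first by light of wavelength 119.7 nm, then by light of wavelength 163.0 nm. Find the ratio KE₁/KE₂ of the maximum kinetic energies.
1.5631

Using Einstein's equation: KE_max = hc/λ - φ

For λ₁ = 119.7 nm:
E₁ = hc/λ₁ = 10.3579 eV
KE₁ = E₁ - φ = 10.3579 - 2.72 = 7.6379 eV

For λ₂ = 163.0 nm:
E₂ = hc/λ₂ = 7.6064 eV
KE₂ = E₂ - φ = 7.6064 - 2.72 = 4.8864 eV

Ratio: KE₁/KE₂ = 7.6379/4.8864 = 1.5631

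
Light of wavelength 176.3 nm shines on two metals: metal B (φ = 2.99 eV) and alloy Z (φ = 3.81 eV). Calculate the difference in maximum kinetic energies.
0.8200 eV

Using KE_max = hc/λ - φ for each metal:

Photon energy: E = hc/λ = 7.0326 eV

For metal B (φ₁ = 2.99 eV):
KE₁ = E - φ₁ = 7.0326 - 2.99 = 4.0426 eV

For alloy Z (φ₂ = 3.81 eV):
KE₂ = E - φ₂ = 7.0326 - 3.81 = 3.2226 eV

Difference:
ΔKE = KE₁ - KE₂ = 4.0426 - 3.2226 = 0.8200 eV

Note: The difference equals the difference in work functions: 3.81 - 2.99 = 0.82 eV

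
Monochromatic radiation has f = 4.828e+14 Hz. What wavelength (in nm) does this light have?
620.95 nm

Using the wave equation: c = fλ

Solving for wavelength:
λ = c/f = (3×10⁸ m/s) / (4.828e+14 Hz)
λ = 620.95 nm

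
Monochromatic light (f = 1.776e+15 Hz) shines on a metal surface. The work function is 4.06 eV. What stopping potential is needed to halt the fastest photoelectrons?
3.2849 V

The stopping potential V_s satisfies: eV_s = KE_max

First, find KE_max using Einstein's equation:
E_photon = hf = (6.626×10⁻³⁴ J·s)(1.776e+15 Hz) = 7.3449 eV
KE_max = E_photon - φ = 7.3449 - 4.06 = 3.2849 eV

Since eV_s = KE_max:
V_s = KE_max/e = 3.2849 V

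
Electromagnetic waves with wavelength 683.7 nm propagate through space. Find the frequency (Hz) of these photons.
4.3849e+14 Hz

Using the wave equation: c = fλ

Solving for frequency:
f = c/λ = (3×10⁸ m/s) / (683.7×10⁻⁹ m)
f = 4.3849e+14 Hz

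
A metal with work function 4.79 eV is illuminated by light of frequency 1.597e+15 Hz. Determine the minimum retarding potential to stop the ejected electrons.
1.8147 V

The stopping potential V_s satisfies: eV_s = KE_max

First, find KE_max using Einstein's equation:
E_photon = hf = (6.626×10⁻³⁴ J·s)(1.597e+15 Hz) = 6.6047 eV
KE_max = E_photon - φ = 6.6047 - 4.79 = 1.8147 eV

Since eV_s = KE_max:
V_s = KE_max/e = 1.8147 V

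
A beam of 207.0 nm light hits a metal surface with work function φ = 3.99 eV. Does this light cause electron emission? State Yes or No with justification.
Yes

For photoemission, the photon energy must exceed the work function.

Photon energy: E = hc/λ = 5.9896 eV
Work function: φ = 3.99 eV

Since E_photon (5.9896 eV) > φ (3.99 eV), photoemission WILL occur.
The threshold wavelength is λ₀ = hc/φ = 310.7 nm.
Since 207.0 nm < 310.7 nm, the light has sufficient energy.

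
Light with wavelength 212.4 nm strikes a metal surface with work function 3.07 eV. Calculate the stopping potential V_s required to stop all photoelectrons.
2.7673 V

The stopping potential V_s satisfies: eV_s = KE_max

First, find KE_max using Einstein's equation:
E_photon = hc/λ = 5.8373 eV
KE_max = E_photon - φ = 5.8373 - 3.07 = 2.7673 eV

Since eV_s = KE_max:
V_s = KE_max/e = 2.7673 V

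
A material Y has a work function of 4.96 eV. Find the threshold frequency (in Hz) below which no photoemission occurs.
1.1993e+15 Hz

The threshold frequency is when the photon energy equals the work function:
hf₀ = φ

Solving for f₀:
f₀ = φ/h = (4.96 eV × 1.602×10⁻¹⁹ J/eV) / (6.626×10⁻³⁴ J·s)
f₀ = 1.1993e+15 Hz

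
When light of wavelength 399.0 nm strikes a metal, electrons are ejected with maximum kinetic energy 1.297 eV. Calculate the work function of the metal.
1.81 eV

From Einstein's photoelectric equation: KE_max = hf - φ = hc/λ - φ

Rearranging for φ:
φ = hc/λ - KE_max

Calculate photon energy:
E_photon = hc/λ = 3.1074 eV

Therefore:
φ = 3.1074 - 1.297 = 1.81 eV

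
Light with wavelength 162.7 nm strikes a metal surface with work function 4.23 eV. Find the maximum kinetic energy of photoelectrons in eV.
3.3904 eV

Using Einstein's photoelectric equation: KE_max = hf - φ = hc/λ - φ

First, calculate the photon energy:
E_photon = hc/λ = (6.626×10⁻³⁴ J·s)(3×10⁸ m/s) / (162.7×10⁻⁹ m)
E_photon = 7.6204 eV

Then, the maximum kinetic energy:
KE_max = E_photon - φ = 7.6204 eV - 4.23 eV = 3.3904 eV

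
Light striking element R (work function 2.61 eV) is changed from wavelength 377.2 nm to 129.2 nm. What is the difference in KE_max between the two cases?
6.3093 eV

Using Einstein's equation: KE_max = hc/λ - φ

For λ₁ = 377.2 nm:
KE₁ = hc/λ₁ - φ = 3.2870 - 2.61 = 0.6770 eV

For λ₂ = 129.2 nm:
KE₂ = hc/λ₂ - φ = 9.5963 - 2.61 = 6.9863 eV

Change in KE:
ΔKE = KE₂ - KE₁ = 6.9863 - 0.6770 = 6.3093 eV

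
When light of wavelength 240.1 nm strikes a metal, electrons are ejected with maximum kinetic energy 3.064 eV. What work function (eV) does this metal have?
2.10 eV

From Einstein's photoelectric equation: KE_max = hf - φ = hc/λ - φ

Rearranging for φ:
φ = hc/λ - KE_max

Calculate photon energy:
E_photon = hc/λ = 5.1639 eV

Therefore:
φ = 5.1639 - 3.064 = 2.10 eV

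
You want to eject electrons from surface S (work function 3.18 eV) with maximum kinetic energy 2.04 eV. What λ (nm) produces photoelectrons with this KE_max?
237.52 nm

From Einstein's equation: KE_max = hc/λ - φ

Rearranging for λ:
hc/λ = KE_max + φ
λ = hc/(KE_max + φ)

Required photon energy:
E_photon = KE_max + φ = 2.04 + 3.18 = 5.22 eV

Required wavelength:
λ = hc/E_photon = (6.626×10⁻³⁴)(3×10⁸) / (5.22 × 1.602×10⁻¹⁹)
λ = 237.52 nm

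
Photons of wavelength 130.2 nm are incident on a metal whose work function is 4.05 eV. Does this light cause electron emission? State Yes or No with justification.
Yes

For photoemission, the photon energy must exceed the work function.

Photon energy: E = hc/λ = 9.5226 eV
Work function: φ = 4.05 eV

Since E_photon (9.5226 eV) > φ (4.05 eV), photoemission WILL occur.
The threshold wavelength is λ₀ = hc/φ = 306.1 nm.
Since 130.2 nm < 306.1 nm, the light has sufficient energy.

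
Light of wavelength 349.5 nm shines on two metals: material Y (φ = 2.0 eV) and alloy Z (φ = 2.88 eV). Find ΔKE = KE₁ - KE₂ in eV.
0.8800 eV

Using KE_max = hc/λ - φ for each metal:

Photon energy: E = hc/λ = 3.5475 eV

For material Y (φ₁ = 2.0 eV):
KE₁ = E - φ₁ = 3.5475 - 2.0 = 1.5475 eV

For alloy Z (φ₂ = 2.88 eV):
KE₂ = E - φ₂ = 3.5475 - 2.88 = 0.6675 eV

Difference:
ΔKE = KE₁ - KE₂ = 1.5475 - 0.6675 = 0.8800 eV

Note: The difference equals the difference in work functions: 2.88 - 2.0 = 0.88 eV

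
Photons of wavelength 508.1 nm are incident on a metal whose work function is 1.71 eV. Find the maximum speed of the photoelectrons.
5.0680e+05 m/s

First, find the maximum kinetic energy:
E_photon = hc/λ = 2.4402 eV
KE_max = E_photon - φ = 2.4402 - 1.71 = 0.7302 eV

Convert to Joules: KE_max = 0.7302 × 1.602×10⁻¹⁹ J = 1.1698e-19 J

Then use KE = ½mv² to find velocity:
v = √(2·KE/m) = √(2 × 1.1698e-19 J / 9.109e-31 kg)
v = 5.0680e+05 m/s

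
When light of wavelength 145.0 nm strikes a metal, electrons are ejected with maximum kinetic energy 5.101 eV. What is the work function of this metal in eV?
3.45 eV

From Einstein's photoelectric equation: KE_max = hf - φ = hc/λ - φ

Rearranging for φ:
φ = hc/λ - KE_max

Calculate photon energy:
E_photon = hc/λ = 8.5506 eV

Therefore:
φ = 8.5506 - 5.101 = 3.45 eV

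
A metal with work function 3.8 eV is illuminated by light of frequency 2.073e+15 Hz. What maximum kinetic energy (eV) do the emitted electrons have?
4.7732 eV

Using Einstein's photoelectric equation: KE_max = hf - φ

First, calculate the photon energy:
E_photon = hf = (6.626×10⁻³⁴ J·s)(2.073e+15 Hz)
E_photon = 8.5732 eV

Then, the maximum kinetic energy:
KE_max = E_photon - φ = 8.5732 eV - 3.8 eV = 4.7732 eV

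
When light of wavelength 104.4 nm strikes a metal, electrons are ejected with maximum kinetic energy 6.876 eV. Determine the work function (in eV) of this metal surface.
5.00 eV

From Einstein's photoelectric equation: KE_max = hf - φ = hc/λ - φ

Rearranging for φ:
φ = hc/λ - KE_max

Calculate photon energy:
E_photon = hc/λ = 11.8759 eV

Therefore:
φ = 11.8759 - 6.876 = 5.00 eV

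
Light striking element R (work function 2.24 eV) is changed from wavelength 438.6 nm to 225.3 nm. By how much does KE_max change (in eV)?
2.6763 eV

Using Einstein's equation: KE_max = hc/λ - φ

For λ₁ = 438.6 nm:
KE₁ = hc/λ₁ - φ = 2.8268 - 2.24 = 0.5868 eV

For λ₂ = 225.3 nm:
KE₂ = hc/λ₂ - φ = 5.5031 - 2.24 = 3.2631 eV

Change in KE:
ΔKE = KE₂ - KE₁ = 3.2631 - 0.5868 = 2.6763 eV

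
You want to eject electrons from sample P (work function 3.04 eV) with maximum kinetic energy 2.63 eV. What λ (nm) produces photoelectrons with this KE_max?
218.67 nm

From Einstein's equation: KE_max = hc/λ - φ

Rearranging for λ:
hc/λ = KE_max + φ
λ = hc/(KE_max + φ)

Required photon energy:
E_photon = KE_max + φ = 2.63 + 3.04 = 5.67 eV

Required wavelength:
λ = hc/E_photon = (6.626×10⁻³⁴)(3×10⁸) / (5.67 × 1.602×10⁻¹⁹)
λ = 218.67 nm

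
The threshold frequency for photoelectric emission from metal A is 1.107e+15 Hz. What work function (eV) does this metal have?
4.58 eV

At the threshold frequency, photon energy equals work function:
φ = hf₀

Calculating:
φ = (6.626×10⁻³⁴ J·s)(1.107e+15 Hz)
φ = 4.58 eV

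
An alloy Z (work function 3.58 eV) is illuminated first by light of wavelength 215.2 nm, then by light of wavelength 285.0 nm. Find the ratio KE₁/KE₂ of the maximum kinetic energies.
2.8317

Using Einstein's equation: KE_max = hc/λ - φ

For λ₁ = 215.2 nm:
E₁ = hc/λ₁ = 5.7613 eV
KE₁ = E₁ - φ = 5.7613 - 3.58 = 2.1813 eV

For λ₂ = 285.0 nm:
E₂ = hc/λ₂ = 4.3503 eV
KE₂ = E₂ - φ = 4.3503 - 3.58 = 0.7703 eV

Ratio: KE₁/KE₂ = 2.1813/0.7703 = 2.8317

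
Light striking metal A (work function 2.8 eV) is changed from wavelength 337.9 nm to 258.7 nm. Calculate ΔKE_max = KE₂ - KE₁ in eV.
1.1233 eV

Using Einstein's equation: KE_max = hc/λ - φ

For λ₁ = 337.9 nm:
KE₁ = hc/λ₁ - φ = 3.6693 - 2.8 = 0.8693 eV

For λ₂ = 258.7 nm:
KE₂ = hc/λ₂ - φ = 4.7926 - 2.8 = 1.9926 eV

Change in KE:
ΔKE = KE₂ - KE₁ = 1.9926 - 0.8693 = 1.1233 eV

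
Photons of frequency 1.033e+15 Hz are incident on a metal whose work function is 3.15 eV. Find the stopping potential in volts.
1.1221 V

The stopping potential V_s satisfies: eV_s = KE_max

First, find KE_max using Einstein's equation:
E_photon = hf = (6.626×10⁻³⁴ J·s)(1.033e+15 Hz) = 4.2721 eV
KE_max = E_photon - φ = 4.2721 - 3.15 = 1.1221 eV

Since eV_s = KE_max:
V_s = KE_max/e = 1.1221 V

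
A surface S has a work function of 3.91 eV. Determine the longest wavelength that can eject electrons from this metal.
317.10 nm

The threshold wavelength is when the photon energy equals the work function:
hc/λ₀ = φ

Solving for λ₀:
λ₀ = hc/φ = (6.626×10⁻³⁴ J·s)(3×10⁸ m/s) / (3.91 eV × 1.602×10⁻¹⁹ J/eV)
λ₀ = 317.10 nm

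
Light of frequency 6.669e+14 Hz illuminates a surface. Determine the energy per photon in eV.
2.7581 eV

Using E = hf:

E = hf = (6.626×10⁻³⁴ J·s)(6.669e+14 Hz)
E = 2.7581 eV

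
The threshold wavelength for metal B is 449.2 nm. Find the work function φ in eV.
2.76 eV

At the threshold wavelength, photon energy equals work function:
φ = hc/λ₀

Calculating:
φ = (6.626×10⁻³⁴ J·s)(3×10⁸ m/s) / (449.2×10⁻⁹ m)
φ = 2.76 eV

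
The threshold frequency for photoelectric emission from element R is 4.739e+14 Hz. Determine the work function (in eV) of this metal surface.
1.96 eV

At the threshold frequency, photon energy equals work function:
φ = hf₀

Calculating:
φ = (6.626×10⁻³⁴ J·s)(4.739e+14 Hz)
φ = 1.96 eV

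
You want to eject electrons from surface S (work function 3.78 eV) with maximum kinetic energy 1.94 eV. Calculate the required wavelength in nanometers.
216.76 nm

From Einstein's equation: KE_max = hc/λ - φ

Rearranging for λ:
hc/λ = KE_max + φ
λ = hc/(KE_max + φ)

Required photon energy:
E_photon = KE_max + φ = 1.94 + 3.78 = 5.72 eV

Required wavelength:
λ = hc/E_photon = (6.626×10⁻³⁴)(3×10⁸) / (5.72 × 1.602×10⁻¹⁹)
λ = 216.76 nm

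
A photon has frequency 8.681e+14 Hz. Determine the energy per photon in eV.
3.5902 eV

Using E = hf:

E = hf = (6.626×10⁻³⁴ J·s)(8.681e+14 Hz)
E = 3.5902 eV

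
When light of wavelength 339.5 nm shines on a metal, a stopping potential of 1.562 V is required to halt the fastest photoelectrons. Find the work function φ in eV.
2.09 eV

The stopping potential gives the maximum kinetic energy: KE_max = eV_s = 1.562 eV

From Einstein's photoelectric equation: KE_max = hc/λ - φ
Rearranging: φ = hc/λ - KE_max

Calculate photon energy:
E_photon = hc/λ = (6.626×10⁻³⁴ J·s)(3×10⁸ m/s) / (339.5×10⁻⁹ m) = 3.6520 eV

Therefore:
φ = 3.6520 - 1.562 = 2.09 eV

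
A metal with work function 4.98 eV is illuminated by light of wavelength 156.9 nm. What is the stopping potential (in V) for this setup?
2.9221 V

The stopping potential V_s satisfies: eV_s = KE_max

First, find KE_max using Einstein's equation:
E_photon = hc/λ = 7.9021 eV
KE_max = E_photon - φ = 7.9021 - 4.98 = 2.9221 eV

Since eV_s = KE_max:
V_s = KE_max/e = 2.9221 V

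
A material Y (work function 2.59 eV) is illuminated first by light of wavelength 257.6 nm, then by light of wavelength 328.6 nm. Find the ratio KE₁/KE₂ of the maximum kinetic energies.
1.8790

Using Einstein's equation: KE_max = hc/λ - φ

For λ₁ = 257.6 nm:
E₁ = hc/λ₁ = 4.8131 eV
KE₁ = E₁ - φ = 4.8131 - 2.59 = 2.2231 eV

For λ₂ = 328.6 nm:
E₂ = hc/λ₂ = 3.7731 eV
KE₂ = E₂ - φ = 3.7731 - 2.59 = 1.1831 eV

Ratio: KE₁/KE₂ = 2.2231/1.1831 = 1.8790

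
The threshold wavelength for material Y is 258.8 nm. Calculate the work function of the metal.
4.79 eV

At the threshold wavelength, photon energy equals work function:
φ = hc/λ₀

Calculating:
φ = (6.626×10⁻³⁴ J·s)(3×10⁸ m/s) / (258.8×10⁻⁹ m)
φ = 4.79 eV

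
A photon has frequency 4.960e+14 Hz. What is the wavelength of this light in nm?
604.42 nm

Using the wave equation: c = fλ

Solving for wavelength:
λ = c/f = (3×10⁸ m/s) / (4.960e+14 Hz)
λ = 604.42 nm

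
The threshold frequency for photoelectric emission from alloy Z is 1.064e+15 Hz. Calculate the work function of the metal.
4.40 eV

At the threshold frequency, photon energy equals work function:
φ = hf₀

Calculating:
φ = (6.626×10⁻³⁴ J·s)(1.064e+15 Hz)
φ = 4.40 eV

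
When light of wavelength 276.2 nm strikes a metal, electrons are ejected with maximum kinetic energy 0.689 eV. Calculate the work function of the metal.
3.80 eV

From Einstein's photoelectric equation: KE_max = hf - φ = hc/λ - φ

Rearranging for φ:
φ = hc/λ - KE_max

Calculate photon energy:
E_photon = hc/λ = 4.4889 eV

Therefore:
φ = 4.4889 - 0.689 = 3.80 eV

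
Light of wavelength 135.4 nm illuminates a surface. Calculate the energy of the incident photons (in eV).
9.1569 eV

Using E = hf = hc/λ:

E = hc/λ = (6.626×10⁻³⁴ J·s)(3×10⁸ m/s) / (135.4×10⁻⁹ m)
E = 9.1569 eV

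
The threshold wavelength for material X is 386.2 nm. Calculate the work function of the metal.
3.21 eV

At the threshold wavelength, photon energy equals work function:
φ = hc/λ₀

Calculating:
φ = (6.626×10⁻³⁴ J·s)(3×10⁸ m/s) / (386.2×10⁻⁹ m)
φ = 3.21 eV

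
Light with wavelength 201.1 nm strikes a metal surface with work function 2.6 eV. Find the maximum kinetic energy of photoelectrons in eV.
3.5653 eV

Using Einstein's photoelectric equation: KE_max = hf - φ = hc/λ - φ

First, calculate the photon energy:
E_photon = hc/λ = (6.626×10⁻³⁴ J·s)(3×10⁸ m/s) / (201.1×10⁻⁹ m)
E_photon = 6.1653 eV

Then, the maximum kinetic energy:
KE_max = E_photon - φ = 6.1653 eV - 2.6 eV = 3.5653 eV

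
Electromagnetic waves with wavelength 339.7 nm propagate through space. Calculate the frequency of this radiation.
8.8252e+14 Hz

Using the wave equation: c = fλ

Solving for frequency:
f = c/λ = (3×10⁸ m/s) / (339.7×10⁻⁹ m)
f = 8.8252e+14 Hz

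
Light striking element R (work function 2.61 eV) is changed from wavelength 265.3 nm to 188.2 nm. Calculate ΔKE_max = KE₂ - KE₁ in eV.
1.9145 eV

Using Einstein's equation: KE_max = hc/λ - φ

For λ₁ = 265.3 nm:
KE₁ = hc/λ₁ - φ = 4.6734 - 2.61 = 2.0634 eV

For λ₂ = 188.2 nm:
KE₂ = hc/λ₂ - φ = 6.5879 - 2.61 = 3.9779 eV

Change in KE:
ΔKE = KE₂ - KE₁ = 3.9779 - 2.0634 = 1.9145 eV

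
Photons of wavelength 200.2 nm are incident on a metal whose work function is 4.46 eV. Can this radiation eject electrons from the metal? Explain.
Yes

For photoemission, the photon energy must exceed the work function.

Photon energy: E = hc/λ = 6.1930 eV
Work function: φ = 4.46 eV

Since E_photon (6.1930 eV) > φ (4.46 eV), photoemission WILL occur.
The threshold wavelength is λ₀ = hc/φ = 278.0 nm.
Since 200.2 nm < 278.0 nm, the light has sufficient energy.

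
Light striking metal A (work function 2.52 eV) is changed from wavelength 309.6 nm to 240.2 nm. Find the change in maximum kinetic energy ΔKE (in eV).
1.1570 eV

Using Einstein's equation: KE_max = hc/λ - φ

For λ₁ = 309.6 nm:
KE₁ = hc/λ₁ - φ = 4.0047 - 2.52 = 1.4847 eV

For λ₂ = 240.2 nm:
KE₂ = hc/λ₂ - φ = 5.1617 - 2.52 = 2.6417 eV

Change in KE:
ΔKE = KE₂ - KE₁ = 2.6417 - 1.4847 = 1.1570 eV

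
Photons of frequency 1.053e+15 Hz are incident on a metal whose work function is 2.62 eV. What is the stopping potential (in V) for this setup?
1.7349 V

The stopping potential V_s satisfies: eV_s = KE_max

First, find KE_max using Einstein's equation:
E_photon = hf = (6.626×10⁻³⁴ J·s)(1.053e+15 Hz) = 4.3549 eV
KE_max = E_photon - φ = 4.3549 - 2.62 = 1.7349 eV

Since eV_s = KE_max:
V_s = KE_max/e = 1.7349 V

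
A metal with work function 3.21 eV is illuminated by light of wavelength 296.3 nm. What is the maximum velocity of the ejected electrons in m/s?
5.8546e+05 m/s

First, find the maximum kinetic energy:
E_photon = hc/λ = 4.1844 eV
KE_max = E_photon - φ = 4.1844 - 3.21 = 0.9744 eV

Convert to Joules: KE_max = 0.9744 × 1.602×10⁻¹⁹ J = 1.5612e-19 J

Then use KE = ½mv² to find velocity:
v = √(2·KE/m) = √(2 × 1.5612e-19 J / 9.109e-31 kg)
v = 5.8546e+05 m/s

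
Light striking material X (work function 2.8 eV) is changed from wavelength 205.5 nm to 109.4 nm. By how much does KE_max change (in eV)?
5.2998 eV

Using Einstein's equation: KE_max = hc/λ - φ

For λ₁ = 205.5 nm:
KE₁ = hc/λ₁ - φ = 6.0333 - 2.8 = 3.2333 eV

For λ₂ = 109.4 nm:
KE₂ = hc/λ₂ - φ = 11.3331 - 2.8 = 8.5331 eV

Change in KE:
ΔKE = KE₂ - KE₁ = 8.5331 - 3.2333 = 5.2998 eV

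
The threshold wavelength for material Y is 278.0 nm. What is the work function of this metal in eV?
4.46 eV

At the threshold wavelength, photon energy equals work function:
φ = hc/λ₀

Calculating:
φ = (6.626×10⁻³⁴ J·s)(3×10⁸ m/s) / (278.0×10⁻⁹ m)
φ = 4.46 eV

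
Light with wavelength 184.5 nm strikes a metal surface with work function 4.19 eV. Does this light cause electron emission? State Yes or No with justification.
Yes

For photoemission, the photon energy must exceed the work function.

Photon energy: E = hc/λ = 6.7200 eV
Work function: φ = 4.19 eV

Since E_photon (6.7200 eV) > φ (4.19 eV), photoemission WILL occur.
The threshold wavelength is λ₀ = hc/φ = 295.9 nm.
Since 184.5 nm < 295.9 nm, the light has sufficient energy.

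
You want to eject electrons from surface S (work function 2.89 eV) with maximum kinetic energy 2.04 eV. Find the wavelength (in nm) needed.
251.49 nm

From Einstein's equation: KE_max = hc/λ - φ

Rearranging for λ:
hc/λ = KE_max + φ
λ = hc/(KE_max + φ)

Required photon energy:
E_photon = KE_max + φ = 2.04 + 2.89 = 4.93 eV

Required wavelength:
λ = hc/E_photon = (6.626×10⁻³⁴)(3×10⁸) / (4.93 × 1.602×10⁻¹⁹)
λ = 251.49 nm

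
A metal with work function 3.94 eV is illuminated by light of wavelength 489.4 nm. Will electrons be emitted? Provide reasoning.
No

For photoemission, the photon energy must exceed the work function.

Photon energy: E = hc/λ = 2.5334 eV
Work function: φ = 3.94 eV

Since E_photon (2.5334 eV) < φ (3.94 eV), photoemission will NOT occur.
The threshold wavelength is λ₀ = hc/φ = 314.7 nm.
Since 489.4 nm > 314.7 nm, the photons lack sufficient energy.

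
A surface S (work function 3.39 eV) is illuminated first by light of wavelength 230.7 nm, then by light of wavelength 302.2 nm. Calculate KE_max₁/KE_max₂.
2.7841

Using Einstein's equation: KE_max = hc/λ - φ

For λ₁ = 230.7 nm:
E₁ = hc/λ₁ = 5.3743 eV
KE₁ = E₁ - φ = 5.3743 - 3.39 = 1.9843 eV

For λ₂ = 302.2 nm:
E₂ = hc/λ₂ = 4.1027 eV
KE₂ = E₂ - φ = 4.1027 - 3.39 = 0.7127 eV

Ratio: KE₁/KE₂ = 1.9843/0.7127 = 2.7841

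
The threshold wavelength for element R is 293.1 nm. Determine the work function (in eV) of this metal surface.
4.23 eV

At the threshold wavelength, photon energy equals work function:
φ = hc/λ₀

Calculating:
φ = (6.626×10⁻³⁴ J·s)(3×10⁸ m/s) / (293.1×10⁻⁹ m)
φ = 4.23 eV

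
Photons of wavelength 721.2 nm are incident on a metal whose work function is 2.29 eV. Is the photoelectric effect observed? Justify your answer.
No

For photoemission, the photon energy must exceed the work function.

Photon energy: E = hc/λ = 1.7191 eV
Work function: φ = 2.29 eV

Since E_photon (1.7191 eV) < φ (2.29 eV), photoemission will NOT occur.
The threshold wavelength is λ₀ = hc/φ = 541.4 nm.
Since 721.2 nm > 541.4 nm, the photons lack sufficient energy.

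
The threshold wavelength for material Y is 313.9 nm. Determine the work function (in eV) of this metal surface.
3.95 eV

At the threshold wavelength, photon energy equals work function:
φ = hc/λ₀

Calculating:
φ = (6.626×10⁻³⁴ J·s)(3×10⁸ m/s) / (313.9×10⁻⁹ m)
φ = 3.95 eV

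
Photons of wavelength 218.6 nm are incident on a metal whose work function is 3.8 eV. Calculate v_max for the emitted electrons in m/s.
8.1142e+05 m/s

First, find the maximum kinetic energy:
E_photon = hc/λ = 5.6717 eV
KE_max = E_photon - φ = 5.6717 - 3.8 = 1.8717 eV

Convert to Joules: KE_max = 1.8717 × 1.602×10⁻¹⁹ J = 2.9989e-19 J

Then use KE = ½mv² to find velocity:
v = √(2·KE/m) = √(2 × 2.9989e-19 J / 9.109e-31 kg)
v = 8.1142e+05 m/s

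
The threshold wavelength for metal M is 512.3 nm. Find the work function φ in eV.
2.42 eV

At the threshold wavelength, photon energy equals work function:
φ = hc/λ₀

Calculating:
φ = (6.626×10⁻³⁴ J·s)(3×10⁸ m/s) / (512.3×10⁻⁹ m)
φ = 2.42 eV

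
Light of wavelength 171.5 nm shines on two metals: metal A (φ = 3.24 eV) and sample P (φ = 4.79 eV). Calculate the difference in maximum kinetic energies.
1.5500 eV

Using KE_max = hc/λ - φ for each metal:

Photon energy: E = hc/λ = 7.2294 eV

For metal A (φ₁ = 3.24 eV):
KE₁ = E - φ₁ = 7.2294 - 3.24 = 3.9894 eV

For sample P (φ₂ = 4.79 eV):
KE₂ = E - φ₂ = 7.2294 - 4.79 = 2.4394 eV

Difference:
ΔKE = KE₁ - KE₂ = 3.9894 - 2.4394 = 1.5500 eV

Note: The difference equals the difference in work functions: 4.79 - 3.24 = 1.55 eV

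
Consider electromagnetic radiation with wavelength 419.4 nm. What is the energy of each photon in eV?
2.9562 eV

Using E = hf = hc/λ:

E = hc/λ = (6.626×10⁻³⁴ J·s)(3×10⁸ m/s) / (419.4×10⁻⁹ m)
E = 2.9562 eV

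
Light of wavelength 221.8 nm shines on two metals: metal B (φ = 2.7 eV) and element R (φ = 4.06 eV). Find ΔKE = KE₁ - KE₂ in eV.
1.3600 eV

Using KE_max = hc/λ - φ for each metal:

Photon energy: E = hc/λ = 5.5899 eV

For metal B (φ₁ = 2.7 eV):
KE₁ = E - φ₁ = 5.5899 - 2.7 = 2.8899 eV

For element R (φ₂ = 4.06 eV):
KE₂ = E - φ₂ = 5.5899 - 4.06 = 1.5299 eV

Difference:
ΔKE = KE₁ - KE₂ = 2.8899 - 1.5299 = 1.3600 eV

Note: The difference equals the difference in work functions: 4.06 - 2.7 = 1.36 eV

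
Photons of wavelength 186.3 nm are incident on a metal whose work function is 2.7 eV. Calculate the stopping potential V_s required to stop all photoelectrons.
3.9551 V

The stopping potential V_s satisfies: eV_s = KE_max

First, find KE_max using Einstein's equation:
E_photon = hc/λ = 6.6551 eV
KE_max = E_photon - φ = 6.6551 - 2.7 = 3.9551 eV

Since eV_s = KE_max:
V_s = KE_max/e = 3.9551 V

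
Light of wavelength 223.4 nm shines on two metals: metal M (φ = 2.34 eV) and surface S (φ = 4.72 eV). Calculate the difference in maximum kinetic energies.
2.3800 eV

Using KE_max = hc/λ - φ for each metal:

Photon energy: E = hc/λ = 5.5499 eV

For metal M (φ₁ = 2.34 eV):
KE₁ = E - φ₁ = 5.5499 - 2.34 = 3.2099 eV

For surface S (φ₂ = 4.72 eV):
KE₂ = E - φ₂ = 5.5499 - 4.72 = 0.8299 eV

Difference:
ΔKE = KE₁ - KE₂ = 3.2099 - 0.8299 = 2.3800 eV

Note: The difference equals the difference in work functions: 4.72 - 2.34 = 2.38 eV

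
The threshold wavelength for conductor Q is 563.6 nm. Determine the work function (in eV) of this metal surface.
2.20 eV

At the threshold wavelength, photon energy equals work function:
φ = hc/λ₀

Calculating:
φ = (6.626×10⁻³⁴ J·s)(3×10⁸ m/s) / (563.6×10⁻⁹ m)
φ = 2.20 eV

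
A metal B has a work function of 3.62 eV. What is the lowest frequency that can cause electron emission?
8.7531e+14 Hz

The threshold frequency is when the photon energy equals the work function:
hf₀ = φ

Solving for f₀:
f₀ = φ/h = (3.62 eV × 1.602×10⁻¹⁹ J/eV) / (6.626×10⁻³⁴ J·s)
f₀ = 8.7531e+14 Hz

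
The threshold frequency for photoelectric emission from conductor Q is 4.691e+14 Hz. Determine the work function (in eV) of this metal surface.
1.94 eV

At the threshold frequency, photon energy equals work function:
φ = hf₀

Calculating:
φ = (6.626×10⁻³⁴ J·s)(4.691e+14 Hz)
φ = 1.94 eV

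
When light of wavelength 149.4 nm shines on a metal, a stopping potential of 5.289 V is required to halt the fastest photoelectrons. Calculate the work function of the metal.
3.01 eV

The stopping potential gives the maximum kinetic energy: KE_max = eV_s = 5.289 eV

From Einstein's photoelectric equation: KE_max = hc/λ - φ
Rearranging: φ = hc/λ - KE_max

Calculate photon energy:
E_photon = hc/λ = (6.626×10⁻³⁴ J·s)(3×10⁸ m/s) / (149.4×10⁻⁹ m) = 8.2988 eV

Therefore:
φ = 8.2988 - 5.289 = 3.01 eV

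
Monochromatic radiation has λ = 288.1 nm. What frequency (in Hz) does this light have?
1.0406e+15 Hz

Using the wave equation: c = fλ

Solving for frequency:
f = c/λ = (3×10⁸ m/s) / (288.1×10⁻⁹ m)
f = 1.0406e+15 Hz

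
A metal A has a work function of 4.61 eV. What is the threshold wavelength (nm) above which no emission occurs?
268.95 nm

The threshold wavelength is when the photon energy equals the work function:
hc/λ₀ = φ

Solving for λ₀:
λ₀ = hc/φ = (6.626×10⁻³⁴ J·s)(3×10⁸ m/s) / (4.61 eV × 1.602×10⁻¹⁹ J/eV)
λ₀ = 268.95 nm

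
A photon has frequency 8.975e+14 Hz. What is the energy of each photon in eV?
3.7118 eV

Using E = hf:

E = hf = (6.626×10⁻³⁴ J·s)(8.975e+14 Hz)
E = 3.7118 eV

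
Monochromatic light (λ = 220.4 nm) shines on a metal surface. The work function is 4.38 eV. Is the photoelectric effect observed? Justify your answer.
Yes

For photoemission, the photon energy must exceed the work function.

Photon energy: E = hc/λ = 5.6254 eV
Work function: φ = 4.38 eV

Since E_photon (5.6254 eV) > φ (4.38 eV), photoemission WILL occur.
The threshold wavelength is λ₀ = hc/φ = 283.1 nm.
Since 220.4 nm < 283.1 nm, the light has sufficient energy.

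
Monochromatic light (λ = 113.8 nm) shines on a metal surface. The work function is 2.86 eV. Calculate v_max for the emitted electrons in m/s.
1.6812e+06 m/s

First, find the maximum kinetic energy:
E_photon = hc/λ = 10.8949 eV
KE_max = E_photon - φ = 10.8949 - 2.86 = 8.0349 eV

Convert to Joules: KE_max = 8.0349 × 1.602×10⁻¹⁹ J = 1.2873e-18 J

Then use KE = ½mv² to find velocity:
v = √(2·KE/m) = √(2 × 1.2873e-18 J / 9.109e-31 kg)
v = 1.6812e+06 m/s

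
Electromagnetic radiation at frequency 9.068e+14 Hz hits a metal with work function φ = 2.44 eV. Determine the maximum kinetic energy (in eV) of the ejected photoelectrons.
1.3102 eV

Using Einstein's photoelectric equation: KE_max = hf - φ

First, calculate the photon energy:
E_photon = hf = (6.626×10⁻³⁴ J·s)(9.068e+14 Hz)
E_photon = 3.7502 eV

Then, the maximum kinetic energy:
KE_max = E_photon - φ = 3.7502 eV - 2.44 eV = 1.3102 eV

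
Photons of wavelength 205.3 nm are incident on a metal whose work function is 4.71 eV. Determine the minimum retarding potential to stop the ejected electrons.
1.3292 V

The stopping potential V_s satisfies: eV_s = KE_max

First, find KE_max using Einstein's equation:
E_photon = hc/λ = 6.0392 eV
KE_max = E_photon - φ = 6.0392 - 4.71 = 1.3292 eV

Since eV_s = KE_max:
V_s = KE_max/e = 1.3292 V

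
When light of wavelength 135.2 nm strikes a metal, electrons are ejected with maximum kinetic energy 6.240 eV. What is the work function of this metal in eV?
2.93 eV

From Einstein's photoelectric equation: KE_max = hf - φ = hc/λ - φ

Rearranging for φ:
φ = hc/λ - KE_max

Calculate photon energy:
E_photon = hc/λ = 9.1704 eV

Therefore:
φ = 9.1704 - 6.240 = 2.93 eV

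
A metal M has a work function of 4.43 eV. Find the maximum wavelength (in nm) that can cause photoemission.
279.87 nm

The threshold wavelength is when the photon energy equals the work function:
hc/λ₀ = φ

Solving for λ₀:
λ₀ = hc/φ = (6.626×10⁻³⁴ J·s)(3×10⁸ m/s) / (4.43 eV × 1.602×10⁻¹⁹ J/eV)
λ₀ = 279.87 nm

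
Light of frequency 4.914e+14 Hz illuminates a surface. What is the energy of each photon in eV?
2.0323 eV

Using E = hf:

E = hf = (6.626×10⁻³⁴ J·s)(4.914e+14 Hz)
E = 2.0323 eV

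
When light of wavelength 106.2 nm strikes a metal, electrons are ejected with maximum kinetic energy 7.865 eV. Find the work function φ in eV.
3.81 eV

From Einstein's photoelectric equation: KE_max = hf - φ = hc/λ - φ

Rearranging for φ:
φ = hc/λ - KE_max

Calculate photon energy:
E_photon = hc/λ = 11.6746 eV

Therefore:
φ = 11.6746 - 7.865 = 3.81 eV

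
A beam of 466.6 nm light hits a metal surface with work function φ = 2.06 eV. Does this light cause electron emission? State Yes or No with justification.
Yes

For photoemission, the photon energy must exceed the work function.

Photon energy: E = hc/λ = 2.6572 eV
Work function: φ = 2.06 eV

Since E_photon (2.6572 eV) > φ (2.06 eV), photoemission WILL occur.
The threshold wavelength is λ₀ = hc/φ = 601.9 nm.
Since 466.6 nm < 601.9 nm, the light has sufficient energy.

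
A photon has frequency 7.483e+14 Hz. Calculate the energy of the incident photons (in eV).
3.0947 eV

Using E = hf:

E = hf = (6.626×10⁻³⁴ J·s)(7.483e+14 Hz)
E = 3.0947 eV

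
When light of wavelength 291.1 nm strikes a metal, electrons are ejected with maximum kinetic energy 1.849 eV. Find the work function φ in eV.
2.41 eV

From Einstein's photoelectric equation: KE_max = hf - φ = hc/λ - φ

Rearranging for φ:
φ = hc/λ - KE_max

Calculate photon energy:
E_photon = hc/λ = 4.2592 eV

Therefore:
φ = 4.2592 - 1.849 = 2.41 eV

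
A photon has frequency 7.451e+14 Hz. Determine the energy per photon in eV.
3.0815 eV

Using E = hf:

E = hf = (6.626×10⁻³⁴ J·s)(7.451e+14 Hz)
E = 3.0815 eV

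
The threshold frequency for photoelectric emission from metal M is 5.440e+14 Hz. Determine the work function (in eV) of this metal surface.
2.25 eV

At the threshold frequency, photon energy equals work function:
φ = hf₀

Calculating:
φ = (6.626×10⁻³⁴ J·s)(5.440e+14 Hz)
φ = 2.25 eV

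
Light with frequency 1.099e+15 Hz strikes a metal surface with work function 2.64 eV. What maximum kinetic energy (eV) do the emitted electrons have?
1.9051 eV

Using Einstein's photoelectric equation: KE_max = hf - φ

First, calculate the photon energy:
E_photon = hf = (6.626×10⁻³⁴ J·s)(1.099e+15 Hz)
E_photon = 4.5451 eV

Then, the maximum kinetic energy:
KE_max = E_photon - φ = 4.5451 eV - 2.64 eV = 1.9051 eV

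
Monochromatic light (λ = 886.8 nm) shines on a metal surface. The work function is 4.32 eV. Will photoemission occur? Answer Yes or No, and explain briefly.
No

For photoemission, the photon energy must exceed the work function.

Photon energy: E = hc/λ = 1.3981 eV
Work function: φ = 4.32 eV

Since E_photon (1.3981 eV) < φ (4.32 eV), photoemission will NOT occur.
The threshold wavelength is λ₀ = hc/φ = 287.0 nm.
Since 886.8 nm > 287.0 nm, the photons lack sufficient energy.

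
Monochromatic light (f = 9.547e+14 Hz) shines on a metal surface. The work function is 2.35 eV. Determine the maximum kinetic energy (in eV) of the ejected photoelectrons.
1.5983 eV

Using Einstein's photoelectric equation: KE_max = hf - φ

First, calculate the photon energy:
E_photon = hf = (6.626×10⁻³⁴ J·s)(9.547e+14 Hz)
E_photon = 3.9483 eV

Then, the maximum kinetic energy:
KE_max = E_photon - φ = 3.9483 eV - 2.35 eV = 1.5983 eV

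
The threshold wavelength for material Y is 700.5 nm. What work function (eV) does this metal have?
1.77 eV

At the threshold wavelength, photon energy equals work function:
φ = hc/λ₀

Calculating:
φ = (6.626×10⁻³⁴ J·s)(3×10⁸ m/s) / (700.5×10⁻⁹ m)
φ = 1.77 eV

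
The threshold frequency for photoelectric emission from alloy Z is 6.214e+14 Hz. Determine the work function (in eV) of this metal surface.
2.57 eV

At the threshold frequency, photon energy equals work function:
φ = hf₀

Calculating:
φ = (6.626×10⁻³⁴ J·s)(6.214e+14 Hz)
φ = 2.57 eV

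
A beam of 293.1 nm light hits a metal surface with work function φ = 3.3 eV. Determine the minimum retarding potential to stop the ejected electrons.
0.9301 V

The stopping potential V_s satisfies: eV_s = KE_max

First, find KE_max using Einstein's equation:
E_photon = hc/λ = 4.2301 eV
KE_max = E_photon - φ = 4.2301 - 3.3 = 0.9301 eV

Since eV_s = KE_max:
V_s = KE_max/e = 0.9301 V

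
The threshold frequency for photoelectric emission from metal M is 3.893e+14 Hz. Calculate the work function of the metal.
1.61 eV

At the threshold frequency, photon energy equals work function:
φ = hf₀

Calculating:
φ = (6.626×10⁻³⁴ J·s)(3.893e+14 Hz)
φ = 1.61 eV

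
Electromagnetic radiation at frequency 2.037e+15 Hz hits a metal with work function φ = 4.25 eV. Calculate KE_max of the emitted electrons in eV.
4.1744 eV

Using Einstein's photoelectric equation: KE_max = hf - φ

First, calculate the photon energy:
E_photon = hf = (6.626×10⁻³⁴ J·s)(2.037e+15 Hz)
E_photon = 8.4244 eV

Then, the maximum kinetic energy:
KE_max = E_photon - φ = 8.4244 eV - 4.25 eV = 4.1744 eV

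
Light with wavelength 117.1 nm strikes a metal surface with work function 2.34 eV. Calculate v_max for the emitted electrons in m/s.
1.7033e+06 m/s

First, find the maximum kinetic energy:
E_photon = hc/λ = 10.5879 eV
KE_max = E_photon - φ = 10.5879 - 2.34 = 8.2479 eV

Convert to Joules: KE_max = 8.2479 × 1.602×10⁻¹⁹ J = 1.3215e-18 J

Then use KE = ½mv² to find velocity:
v = √(2·KE/m) = √(2 × 1.3215e-18 J / 9.109e-31 kg)
v = 1.7033e+06 m/s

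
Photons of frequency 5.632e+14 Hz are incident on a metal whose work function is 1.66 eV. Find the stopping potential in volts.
0.6692 V

The stopping potential V_s satisfies: eV_s = KE_max

First, find KE_max using Einstein's equation:
E_photon = hf = (6.626×10⁻³⁴ J·s)(5.632e+14 Hz) = 2.3292 eV
KE_max = E_photon - φ = 2.3292 - 1.66 = 0.6692 eV

Since eV_s = KE_max:
V_s = KE_max/e = 0.6692 V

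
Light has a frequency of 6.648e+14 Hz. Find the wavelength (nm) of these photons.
450.95 nm

Using the wave equation: c = fλ

Solving for wavelength:
λ = c/f = (3×10⁸ m/s) / (6.648e+14 Hz)
λ = 450.95 nm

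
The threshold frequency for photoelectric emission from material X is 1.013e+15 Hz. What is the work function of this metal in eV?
4.19 eV

At the threshold frequency, photon energy equals work function:
φ = hf₀

Calculating:
φ = (6.626×10⁻³⁴ J·s)(1.013e+15 Hz)
φ = 4.19 eV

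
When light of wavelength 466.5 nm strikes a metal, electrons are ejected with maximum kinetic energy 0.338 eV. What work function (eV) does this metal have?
2.32 eV

From Einstein's photoelectric equation: KE_max = hf - φ = hc/λ - φ

Rearranging for φ:
φ = hc/λ - KE_max

Calculate photon energy:
E_photon = hc/λ = 2.6578 eV

Therefore:
φ = 2.6578 - 0.338 = 2.32 eV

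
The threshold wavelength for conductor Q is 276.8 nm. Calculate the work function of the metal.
4.48 eV

At the threshold wavelength, photon energy equals work function:
φ = hc/λ₀

Calculating:
φ = (6.626×10⁻³⁴ J·s)(3×10⁸ m/s) / (276.8×10⁻⁹ m)
φ = 4.48 eV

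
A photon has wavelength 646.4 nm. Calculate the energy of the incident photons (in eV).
1.9181 eV

Using E = hf = hc/λ:

E = hc/λ = (6.626×10⁻³⁴ J·s)(3×10⁸ m/s) / (646.4×10⁻⁹ m)
E = 1.9181 eV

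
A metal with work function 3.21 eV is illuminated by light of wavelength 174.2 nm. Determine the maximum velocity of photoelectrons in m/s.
1.1724e+06 m/s

First, find the maximum kinetic energy:
E_photon = hc/λ = 7.1173 eV
KE_max = E_photon - φ = 7.1173 - 3.21 = 3.9073 eV

Convert to Joules: KE_max = 3.9073 × 1.602×10⁻¹⁹ J = 6.2603e-19 J

Then use KE = ½mv² to find velocity:
v = √(2·KE/m) = √(2 × 6.2603e-19 J / 9.109e-31 kg)
v = 1.1724e+06 m/s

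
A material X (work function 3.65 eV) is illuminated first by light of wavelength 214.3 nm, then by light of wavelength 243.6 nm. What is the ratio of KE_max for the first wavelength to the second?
1.4834

Using Einstein's equation: KE_max = hc/λ - φ

For λ₁ = 214.3 nm:
E₁ = hc/λ₁ = 5.7855 eV
KE₁ = E₁ - φ = 5.7855 - 3.65 = 2.1355 eV

For λ₂ = 243.6 nm:
E₂ = hc/λ₂ = 5.0897 eV
KE₂ = E₂ - φ = 5.0897 - 3.65 = 1.4397 eV

Ratio: KE₁/KE₂ = 2.1355/1.4397 = 1.4834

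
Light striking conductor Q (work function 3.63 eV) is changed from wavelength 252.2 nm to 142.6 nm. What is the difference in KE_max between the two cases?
3.7784 eV

Using Einstein's equation: KE_max = hc/λ - φ

For λ₁ = 252.2 nm:
KE₁ = hc/λ₁ - φ = 4.9161 - 3.63 = 1.2861 eV

For λ₂ = 142.6 nm:
KE₂ = hc/λ₂ - φ = 8.6945 - 3.63 = 5.0645 eV

Change in KE:
ΔKE = KE₂ - KE₁ = 5.0645 - 1.2861 = 3.7784 eV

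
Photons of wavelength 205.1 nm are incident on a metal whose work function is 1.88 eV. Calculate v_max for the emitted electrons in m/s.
1.2104e+06 m/s

First, find the maximum kinetic energy:
E_photon = hc/λ = 6.0451 eV
KE_max = E_photon - φ = 6.0451 - 1.88 = 4.1651 eV

Convert to Joules: KE_max = 4.1651 × 1.602×10⁻¹⁹ J = 6.6732e-19 J

Then use KE = ½mv² to find velocity:
v = √(2·KE/m) = √(2 × 6.6732e-19 J / 9.109e-31 kg)
v = 1.2104e+06 m/s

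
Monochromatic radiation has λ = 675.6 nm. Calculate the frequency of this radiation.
4.4374e+14 Hz

Using the wave equation: c = fλ

Solving for frequency:
f = c/λ = (3×10⁸ m/s) / (675.6×10⁻⁹ m)
f = 4.4374e+14 Hz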